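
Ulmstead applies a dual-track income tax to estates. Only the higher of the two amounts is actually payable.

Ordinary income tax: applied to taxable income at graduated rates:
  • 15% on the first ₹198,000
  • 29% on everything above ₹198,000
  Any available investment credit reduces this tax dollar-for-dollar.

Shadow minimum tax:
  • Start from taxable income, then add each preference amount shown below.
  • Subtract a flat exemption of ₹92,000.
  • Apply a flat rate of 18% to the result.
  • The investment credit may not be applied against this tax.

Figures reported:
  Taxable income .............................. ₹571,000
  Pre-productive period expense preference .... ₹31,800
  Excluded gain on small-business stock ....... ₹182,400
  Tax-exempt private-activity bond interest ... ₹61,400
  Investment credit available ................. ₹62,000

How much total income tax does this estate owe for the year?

Ordinary income tax:
  ₹198,000 × 15% = ₹29,700
  ₹373,000 × 29% = ₹108,170
  → ₹137,870
  Less investment credit ₹62,000 → ₹75,870

Shadow minimum tax:
  Adjusted income: ₹571,000 + ₹31,800 + ₹182,400 + ₹61,400 = ₹846,600
  Less exemption ₹92,000 → base ₹754,600
  ₹754,600 × 18% = ₹135,828

₹135,828 > ₹75,870, so the shadow minimum tax is the binding amount.

₹135,828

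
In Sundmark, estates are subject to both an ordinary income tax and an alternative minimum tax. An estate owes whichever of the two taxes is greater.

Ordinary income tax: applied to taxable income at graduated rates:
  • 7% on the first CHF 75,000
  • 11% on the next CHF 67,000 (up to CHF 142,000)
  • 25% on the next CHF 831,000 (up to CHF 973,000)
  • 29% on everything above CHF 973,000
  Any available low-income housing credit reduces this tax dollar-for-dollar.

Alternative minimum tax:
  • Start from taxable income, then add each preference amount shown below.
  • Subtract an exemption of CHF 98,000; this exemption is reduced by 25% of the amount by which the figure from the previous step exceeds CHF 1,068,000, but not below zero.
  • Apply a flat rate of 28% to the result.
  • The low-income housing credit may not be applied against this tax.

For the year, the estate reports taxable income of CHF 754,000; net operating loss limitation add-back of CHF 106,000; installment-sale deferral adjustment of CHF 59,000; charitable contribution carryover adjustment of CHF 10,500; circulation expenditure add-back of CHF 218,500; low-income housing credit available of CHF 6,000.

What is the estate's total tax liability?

Alternative minimum tax:
  Adjusted income: CHF 754,000 + CHF 106,000 + CHF 59,000 + CHF 10,500 + CHF 218,500 = CHF 1,148,000
  Exemption: CHF 98,000 − 25% × (CHF 1,148,000 − CHF 1,068,000) = CHF 98,000 − CHF 20,000 = CHF 78,000
  Base: CHF 1,148,000 − CHF 78,000 = CHF 1,070,000
  CHF 1,070,000 × 28% = CHF 299,600

Ordinary income tax:
  CHF 75,000 × 7% = CHF 5,250
  CHF 67,000 × 11% = CHF 7,370
  CHF 612,000 × 25% = CHF 153,000
  → CHF 165,620
  Less low-income housing credit CHF 6,000 → CHF 159,620

CHF 299,600 > CHF 159,620, so the alternative minimum tax is the binding amount.

CHF 299,600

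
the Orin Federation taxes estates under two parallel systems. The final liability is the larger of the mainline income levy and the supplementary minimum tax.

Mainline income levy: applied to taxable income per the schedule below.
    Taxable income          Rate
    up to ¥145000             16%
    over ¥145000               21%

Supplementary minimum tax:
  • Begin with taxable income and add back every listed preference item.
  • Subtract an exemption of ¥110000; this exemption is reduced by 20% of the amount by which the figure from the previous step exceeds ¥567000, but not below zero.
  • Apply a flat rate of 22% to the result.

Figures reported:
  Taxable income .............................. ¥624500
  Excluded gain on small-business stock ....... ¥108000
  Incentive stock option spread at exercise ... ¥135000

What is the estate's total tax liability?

¥179872

Mainline income levy:
  ¥145000 × 16% = ¥23200
  ¥479500 × 21% = ¥100695
  → ¥123895

Supplementary minimum tax:
  Adjusted income: ¥624500 + ¥108000 + ¥135000 = ¥867500
  Exemption: ¥110000 − 20% × (¥867500 − ¥567000) = ¥110000 − ¥60100 = ¥49900
  Base: ¥867500 − ¥49900 = ¥817600
  ¥817600 × 22% = ¥179872

¥179872 > ¥123895, so the supplementary minimum tax is the binding amount.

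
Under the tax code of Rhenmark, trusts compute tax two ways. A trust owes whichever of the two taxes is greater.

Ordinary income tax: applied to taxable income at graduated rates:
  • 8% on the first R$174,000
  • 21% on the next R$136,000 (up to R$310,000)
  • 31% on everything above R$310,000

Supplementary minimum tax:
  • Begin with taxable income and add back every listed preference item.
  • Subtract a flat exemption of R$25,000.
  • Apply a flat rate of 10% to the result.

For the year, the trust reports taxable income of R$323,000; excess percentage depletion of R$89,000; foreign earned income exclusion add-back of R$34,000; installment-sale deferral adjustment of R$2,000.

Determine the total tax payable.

Supplementary minimum tax:
  Adjusted income: R$323,000 + R$89,000 + R$34,000 + R$2,000 = R$448,000
  Less exemption R$25,000 → base R$423,000
  R$423,000 × 10% = R$42,300

Ordinary income tax:
  R$174,000 × 8% = R$13,920
  R$136,000 × 21% = R$28,560
  R$13,000 × 31% = R$4,030
  → R$46,510

R$46,510 > R$42,300, so the ordinary income tax governs.

R$46,510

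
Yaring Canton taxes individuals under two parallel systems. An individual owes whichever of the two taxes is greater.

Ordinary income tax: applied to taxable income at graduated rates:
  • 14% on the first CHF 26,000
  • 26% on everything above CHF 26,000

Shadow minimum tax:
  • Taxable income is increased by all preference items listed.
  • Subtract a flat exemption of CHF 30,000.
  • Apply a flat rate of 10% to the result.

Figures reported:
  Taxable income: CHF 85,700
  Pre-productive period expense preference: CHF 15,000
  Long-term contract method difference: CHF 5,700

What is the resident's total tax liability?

Ordinary income tax:
  CHF 26,000 × 14% = CHF 3,640
  CHF 59,700 × 26% = CHF 15,522
  → CHF 19,162

Shadow minimum tax:
  Adjusted income: CHF 85,700 + CHF 15,000 + CHF 5,700 = CHF 106,400
  Less exemption CHF 30,000 → base CHF 76,400
  CHF 76,400 × 10% = CHF 7,640

CHF 19,162 > CHF 7,640, so the ordinary income tax governs.

CHF 19,162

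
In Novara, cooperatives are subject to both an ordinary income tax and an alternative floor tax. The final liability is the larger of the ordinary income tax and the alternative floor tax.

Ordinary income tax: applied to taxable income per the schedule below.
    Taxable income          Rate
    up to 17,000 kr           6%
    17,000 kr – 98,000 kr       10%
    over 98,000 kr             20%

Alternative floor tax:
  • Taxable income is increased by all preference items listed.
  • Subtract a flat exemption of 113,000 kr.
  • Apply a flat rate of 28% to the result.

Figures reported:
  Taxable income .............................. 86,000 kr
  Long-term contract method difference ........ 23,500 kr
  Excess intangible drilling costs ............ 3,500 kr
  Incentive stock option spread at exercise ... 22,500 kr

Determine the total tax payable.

Ordinary income tax:
  17,000 kr × 6% = 1,020 kr
  69,000 kr × 10% = 6,900 kr
  → 7,920 kr

Alternative floor tax:
  Adjusted income: 86,000 kr + 23,500 kr + 3,500 kr + 22,500 kr = 135,500 kr
  Less exemption 113,000 kr → base 22,500 kr
  22,500 kr × 28% = 6,300 kr

7,920 kr > 6,300 kr, so the ordinary income tax governs.

7,920 kr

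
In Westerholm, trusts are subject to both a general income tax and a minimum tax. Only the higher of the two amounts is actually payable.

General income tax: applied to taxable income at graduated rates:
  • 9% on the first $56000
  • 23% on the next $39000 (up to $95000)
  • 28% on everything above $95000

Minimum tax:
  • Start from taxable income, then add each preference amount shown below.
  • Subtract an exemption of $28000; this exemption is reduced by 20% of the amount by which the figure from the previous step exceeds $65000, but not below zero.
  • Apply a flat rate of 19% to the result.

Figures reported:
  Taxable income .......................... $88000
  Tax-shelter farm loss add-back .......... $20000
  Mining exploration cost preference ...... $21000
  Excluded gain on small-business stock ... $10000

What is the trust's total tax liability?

Minimum tax:
  Adjusted income: $88000 + $20000 + $21000 + $10000 = $139000
  Exemption: $28000 − 20% × ($139000 − $65000) = $28000 − $14800 = $13200
  Base: $139000 − $13200 = $125800
  $125800 × 19% = $23902

General income tax:
  $56000 × 9% = $5040
  $32000 × 23% = $7360
  → $12400

$23902 > $12400, so the minimum tax is the binding amount.

$23902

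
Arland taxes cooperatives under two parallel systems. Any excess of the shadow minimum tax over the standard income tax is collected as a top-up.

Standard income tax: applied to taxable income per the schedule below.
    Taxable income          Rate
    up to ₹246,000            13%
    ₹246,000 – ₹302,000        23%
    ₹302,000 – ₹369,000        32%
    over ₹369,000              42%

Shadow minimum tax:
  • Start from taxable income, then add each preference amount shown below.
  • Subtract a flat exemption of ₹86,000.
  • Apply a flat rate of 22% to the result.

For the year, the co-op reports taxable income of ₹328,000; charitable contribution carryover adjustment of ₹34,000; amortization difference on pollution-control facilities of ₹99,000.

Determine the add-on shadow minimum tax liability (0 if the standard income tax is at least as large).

₹29,320

Shadow minimum tax:
  Adjusted income: ₹328,000 + ₹34,000 + ₹99,000 = ₹461,000
  Less exemption ₹86,000 → base ₹375,000
  ₹375,000 × 22% = ₹82,500

Standard income tax:
  ₹246,000 × 13% = ₹31,980
  ₹56,000 × 23% = ₹12,880
  ₹26,000 × 32% = ₹8,320
  → ₹53,180

Excess of shadow minimum tax over standard income tax: ₹82,500 − ₹53,180 = ₹29,320.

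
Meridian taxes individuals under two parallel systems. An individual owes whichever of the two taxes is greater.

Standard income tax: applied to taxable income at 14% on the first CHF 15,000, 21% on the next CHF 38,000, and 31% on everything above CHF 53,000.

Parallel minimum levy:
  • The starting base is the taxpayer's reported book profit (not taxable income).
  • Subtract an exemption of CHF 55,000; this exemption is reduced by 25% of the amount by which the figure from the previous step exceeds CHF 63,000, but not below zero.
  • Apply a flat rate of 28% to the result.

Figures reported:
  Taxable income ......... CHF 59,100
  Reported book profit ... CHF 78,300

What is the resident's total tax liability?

Parallel minimum levy:
  Base (reported book profit): CHF 78,300
  Exemption: CHF 55,000 − 25% × (CHF 78,300 − CHF 63,000) = CHF 55,000 − CHF 3,825 = CHF 51,175
  Base: CHF 78,300 − CHF 51,175 = CHF 27,125
  CHF 27,125 × 28% = CHF 7,595

Standard income tax:
  CHF 15,000 × 14% = CHF 2,100
  CHF 38,000 × 21% = CHF 7,980
  CHF 6,100 × 31% = CHF 1,891
  → CHF 11,971

CHF 11,971 > CHF 7,595, so the standard income tax governs.

CHF 11,971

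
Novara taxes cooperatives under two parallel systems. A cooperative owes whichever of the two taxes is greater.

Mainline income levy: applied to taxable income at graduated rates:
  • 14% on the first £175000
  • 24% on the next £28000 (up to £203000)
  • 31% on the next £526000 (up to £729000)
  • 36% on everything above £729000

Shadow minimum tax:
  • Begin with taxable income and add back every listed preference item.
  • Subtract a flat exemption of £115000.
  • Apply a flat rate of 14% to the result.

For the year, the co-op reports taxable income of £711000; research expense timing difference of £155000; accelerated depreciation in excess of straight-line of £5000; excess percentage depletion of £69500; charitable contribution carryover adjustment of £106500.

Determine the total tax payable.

Shadow minimum tax:
  Adjusted income: £711000 + £155000 + £5000 + £69500 + £106500 = £1047000
  Less exemption £115000 → base £932000
  £932000 × 14% = £130480

Mainline income levy:
  £175000 × 14% = £24500
  £28000 × 24% = £6720
  £508000 × 31% = £157480
  → £188700

£188700 > £130480, so the mainline income levy governs.

£188700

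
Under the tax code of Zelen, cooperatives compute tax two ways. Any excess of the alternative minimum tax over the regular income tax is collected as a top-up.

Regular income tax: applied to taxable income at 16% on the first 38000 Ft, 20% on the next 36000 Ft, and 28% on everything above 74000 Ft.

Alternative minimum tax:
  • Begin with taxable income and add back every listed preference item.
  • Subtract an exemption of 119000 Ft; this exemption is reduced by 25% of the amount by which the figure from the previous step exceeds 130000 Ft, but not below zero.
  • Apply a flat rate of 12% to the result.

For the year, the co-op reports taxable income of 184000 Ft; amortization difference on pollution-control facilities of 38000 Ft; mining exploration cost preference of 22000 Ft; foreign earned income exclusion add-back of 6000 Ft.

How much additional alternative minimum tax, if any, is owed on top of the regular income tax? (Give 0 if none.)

Regular income tax:
  38000 Ft × 16% = 6080 Ft
  36000 Ft × 20% = 7200 Ft
  110000 Ft × 28% = 30800 Ft
  → 44080 Ft

Alternative minimum tax:
  Adjusted income: 184000 Ft + 38000 Ft + 22000 Ft + 6000 Ft = 250000 Ft
  Exemption: 119000 Ft − 25% × (250000 Ft − 130000 Ft) = 119000 Ft − 30000 Ft = 89000 Ft
  Base: 250000 Ft − 89000 Ft = 161000 Ft
  161000 Ft × 12% = 19320 Ft

19320 Ft ≤ 44080 Ft, so no add-on is due.

0 Ft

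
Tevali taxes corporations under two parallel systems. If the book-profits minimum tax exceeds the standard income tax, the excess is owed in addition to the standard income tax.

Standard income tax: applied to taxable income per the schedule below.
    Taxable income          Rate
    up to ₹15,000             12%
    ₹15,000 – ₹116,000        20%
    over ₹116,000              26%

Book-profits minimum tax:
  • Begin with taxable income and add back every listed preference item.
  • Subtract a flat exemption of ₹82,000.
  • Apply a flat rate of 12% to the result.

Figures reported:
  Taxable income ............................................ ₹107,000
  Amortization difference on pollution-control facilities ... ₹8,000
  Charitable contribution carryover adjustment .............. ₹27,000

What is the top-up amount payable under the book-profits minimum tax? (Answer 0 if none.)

Book-profits minimum tax:
  Adjusted income: ₹107,000 + ₹8,000 + ₹27,000 = ₹142,000
  Less exemption ₹82,000 → base ₹60,000
  ₹60,000 × 12% = ₹7,200

Standard income tax:
  ₹15,000 × 12% = ₹1,800
  ₹92,000 × 20% = ₹18,400
  → ₹20,200

₹7,200 ≤ ₹20,200, so no add-on is due.

₹0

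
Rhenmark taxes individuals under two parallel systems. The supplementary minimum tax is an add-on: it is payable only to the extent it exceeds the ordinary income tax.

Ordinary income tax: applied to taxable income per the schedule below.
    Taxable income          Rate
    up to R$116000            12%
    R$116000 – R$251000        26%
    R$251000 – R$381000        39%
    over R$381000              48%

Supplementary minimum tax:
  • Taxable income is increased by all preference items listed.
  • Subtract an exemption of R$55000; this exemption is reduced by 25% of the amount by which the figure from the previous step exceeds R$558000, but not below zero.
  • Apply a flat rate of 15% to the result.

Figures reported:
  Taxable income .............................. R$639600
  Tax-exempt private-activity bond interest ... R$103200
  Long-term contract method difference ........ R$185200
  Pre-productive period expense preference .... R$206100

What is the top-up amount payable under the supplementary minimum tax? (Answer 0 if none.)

R$0

Supplementary minimum tax:
  Adjusted income: R$639600 + R$103200 + R$185200 + R$206100 = R$1134100
  Exemption: 25% × (R$1134100 − R$558000) = R$144025 ≥ R$55000, so the exemption is fully phased out
  Base: R$1134100 − R$0 = R$1134100
  R$1134100 × 15% = R$170115

Ordinary income tax:
  R$116000 × 12% = R$13920
  R$135000 × 26% = R$35100
  R$130000 × 39% = R$50700
  R$258600 × 48% = R$124128
  → R$223848

R$170115 ≤ R$223848, so no add-on is due.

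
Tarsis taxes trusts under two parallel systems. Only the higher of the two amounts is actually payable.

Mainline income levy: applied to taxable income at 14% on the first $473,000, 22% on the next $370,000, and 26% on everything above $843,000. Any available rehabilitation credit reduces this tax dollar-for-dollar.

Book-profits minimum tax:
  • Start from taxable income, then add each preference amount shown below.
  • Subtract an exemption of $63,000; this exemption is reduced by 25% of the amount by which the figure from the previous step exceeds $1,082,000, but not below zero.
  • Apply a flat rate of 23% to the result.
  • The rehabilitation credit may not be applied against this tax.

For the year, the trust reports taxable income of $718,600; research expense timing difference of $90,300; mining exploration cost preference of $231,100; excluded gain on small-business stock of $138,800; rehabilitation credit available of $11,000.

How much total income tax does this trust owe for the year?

Mainline income levy:
  $473,000 × 14% = $66,220
  $245,600 × 22% = $54,032
  → $120,252
  Less rehabilitation credit $11,000 → $109,252

Book-profits minimum tax:
  Adjusted income: $718,600 + $90,300 + $231,100 + $138,800 = $1,178,800
  Exemption: $63,000 − 25% × ($1,178,800 − $1,082,000) = $63,000 − $24,200 = $38,800
  Base: $1,178,800 − $38,800 = $1,140,000
  $1,140,000 × 23% = $262,200

$262,200 > $109,252, so the book-profits minimum tax is the binding amount.

$262,200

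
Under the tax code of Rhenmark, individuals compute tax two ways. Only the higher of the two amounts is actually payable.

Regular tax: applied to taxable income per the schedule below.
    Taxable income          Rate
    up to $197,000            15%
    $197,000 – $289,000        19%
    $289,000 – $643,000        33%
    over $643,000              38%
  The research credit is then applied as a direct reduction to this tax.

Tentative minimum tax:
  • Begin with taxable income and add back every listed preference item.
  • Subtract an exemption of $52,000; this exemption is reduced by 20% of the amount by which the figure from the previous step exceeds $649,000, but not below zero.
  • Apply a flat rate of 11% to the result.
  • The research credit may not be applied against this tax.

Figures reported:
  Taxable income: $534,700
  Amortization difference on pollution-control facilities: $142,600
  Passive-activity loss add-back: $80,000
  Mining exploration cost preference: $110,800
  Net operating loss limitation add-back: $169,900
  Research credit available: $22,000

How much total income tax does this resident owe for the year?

$114,180

Tentative minimum tax:
  Adjusted income: $534,700 + $142,600 + $80,000 + $110,800 + $169,900 = $1,038,000
  Exemption: 20% × ($1,038,000 − $649,000) = $77,800 ≥ $52,000, so the exemption is fully phased out
  Base: $1,038,000 − $0 = $1,038,000
  $1,038,000 × 11% = $114,180

Regular tax:
  $197,000 × 15% = $29,550
  $92,000 × 19% = $17,480
  $245,700 × 33% = $81,081
  → $128,111
  Less research credit $22,000 → $106,111

$114,180 > $106,111, so the tentative minimum tax is the binding amount.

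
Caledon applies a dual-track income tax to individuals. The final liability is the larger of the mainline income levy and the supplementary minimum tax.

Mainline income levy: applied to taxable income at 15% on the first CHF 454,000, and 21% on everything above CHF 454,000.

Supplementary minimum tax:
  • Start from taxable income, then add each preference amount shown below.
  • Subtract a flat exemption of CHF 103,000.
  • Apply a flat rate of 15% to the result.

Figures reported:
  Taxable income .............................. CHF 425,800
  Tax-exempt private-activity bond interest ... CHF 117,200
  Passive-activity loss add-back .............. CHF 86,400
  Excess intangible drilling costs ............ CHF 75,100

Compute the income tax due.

Mainline income levy:
  CHF 425,800 × 15% = CHF 63,870

Supplementary minimum tax:
  Adjusted income: CHF 425,800 + CHF 117,200 + CHF 86,400 + CHF 75,100 = CHF 704,500
  Less exemption CHF 103,000 → base CHF 601,500
  CHF 601,500 × 15% = CHF 90,225

CHF 90,225 > CHF 63,870, so the supplementary minimum tax is the binding amount.

CHF 90,225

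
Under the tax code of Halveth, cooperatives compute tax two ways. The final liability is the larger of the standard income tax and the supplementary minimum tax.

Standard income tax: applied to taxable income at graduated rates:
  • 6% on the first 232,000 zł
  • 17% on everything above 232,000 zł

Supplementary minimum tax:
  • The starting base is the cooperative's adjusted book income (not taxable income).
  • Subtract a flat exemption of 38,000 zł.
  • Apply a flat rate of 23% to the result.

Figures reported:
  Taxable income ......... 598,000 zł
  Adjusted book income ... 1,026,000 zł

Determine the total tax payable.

Standard income tax:
  232,000 zł × 6% = 13,920 zł
  366,000 zł × 17% = 62,220 zł
  → 76,140 zł

Supplementary minimum tax:
  Base (adjusted book income): 1,026,000 zł
  Less exemption 38,000 zł → base 988,000 zł
  988,000 zł × 23% = 227,240 zł

227,240 zł > 76,140 zł, so the supplementary minimum tax is the binding amount.

227,240 zł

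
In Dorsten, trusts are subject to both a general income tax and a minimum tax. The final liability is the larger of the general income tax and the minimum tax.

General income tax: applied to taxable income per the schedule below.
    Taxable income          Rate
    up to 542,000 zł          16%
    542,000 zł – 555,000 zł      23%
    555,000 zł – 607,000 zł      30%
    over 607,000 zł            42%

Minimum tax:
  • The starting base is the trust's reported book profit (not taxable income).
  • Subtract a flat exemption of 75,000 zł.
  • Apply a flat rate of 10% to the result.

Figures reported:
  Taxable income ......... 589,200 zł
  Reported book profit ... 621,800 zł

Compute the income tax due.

Minimum tax:
  Base (reported book profit): 621,800 zł
  Less exemption 75,000 zł → base 546,800 zł
  546,800 zł × 10% = 54,680 zł

General income tax:
  542,000 zł × 16% = 86,720 zł
  13,000 zł × 23% = 2,990 zł
  34,200 zł × 30% = 10,260 zł
  → 99,970 zł

99,970 zł > 54,680 zł, so the general income tax governs.

99,970 zł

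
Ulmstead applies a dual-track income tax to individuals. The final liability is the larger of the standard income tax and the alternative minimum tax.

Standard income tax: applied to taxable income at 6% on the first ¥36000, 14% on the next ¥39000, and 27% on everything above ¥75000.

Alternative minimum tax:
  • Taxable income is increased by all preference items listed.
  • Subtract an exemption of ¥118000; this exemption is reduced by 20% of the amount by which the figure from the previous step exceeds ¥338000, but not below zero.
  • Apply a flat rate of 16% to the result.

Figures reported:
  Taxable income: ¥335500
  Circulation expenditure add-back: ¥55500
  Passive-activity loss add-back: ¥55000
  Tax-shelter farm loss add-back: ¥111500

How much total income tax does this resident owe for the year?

Alternative minimum tax:
  Adjusted income: ¥335500 + ¥55500 + ¥55000 + ¥111500 = ¥557500
  Exemption: ¥118000 − 20% × (¥557500 − ¥338000) = ¥118000 − ¥43900 = ¥74100
  Base: ¥557500 − ¥74100 = ¥483400
  ¥483400 × 16% = ¥77344

Standard income tax:
  ¥36000 × 6% = ¥2160
  ¥39000 × 14% = ¥5460
  ¥260500 × 27% = ¥70335
  → ¥77955

¥77955 > ¥77344, so the standard income tax governs.

¥77955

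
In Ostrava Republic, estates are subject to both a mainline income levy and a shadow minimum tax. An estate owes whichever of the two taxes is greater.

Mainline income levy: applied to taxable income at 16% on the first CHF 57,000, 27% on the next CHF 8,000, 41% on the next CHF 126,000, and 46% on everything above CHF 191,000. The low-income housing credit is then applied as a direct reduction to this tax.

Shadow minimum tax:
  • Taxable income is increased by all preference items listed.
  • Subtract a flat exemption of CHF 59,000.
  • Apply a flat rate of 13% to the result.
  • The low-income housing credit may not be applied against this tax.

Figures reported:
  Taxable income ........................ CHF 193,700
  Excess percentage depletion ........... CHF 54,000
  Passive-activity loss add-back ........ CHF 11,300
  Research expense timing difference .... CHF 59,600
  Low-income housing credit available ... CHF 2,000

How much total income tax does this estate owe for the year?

Shadow minimum tax:
  Adjusted income: CHF 193,700 + CHF 54,000 + CHF 11,300 + CHF 59,600 = CHF 318,600
  Less exemption CHF 59,000 → base CHF 259,600
  CHF 259,600 × 13% = CHF 33,748

Mainline income levy:
  CHF 57,000 × 16% = CHF 9,120
  CHF 8,000 × 27% = CHF 2,160
  CHF 126,000 × 41% = CHF 51,660
  CHF 2,700 × 46% = CHF 1,242
  → CHF 64,182
  Less low-income housing credit CHF 2,000 → CHF 62,182

CHF 62,182 > CHF 33,748, so the mainline income levy governs.

CHF 62,182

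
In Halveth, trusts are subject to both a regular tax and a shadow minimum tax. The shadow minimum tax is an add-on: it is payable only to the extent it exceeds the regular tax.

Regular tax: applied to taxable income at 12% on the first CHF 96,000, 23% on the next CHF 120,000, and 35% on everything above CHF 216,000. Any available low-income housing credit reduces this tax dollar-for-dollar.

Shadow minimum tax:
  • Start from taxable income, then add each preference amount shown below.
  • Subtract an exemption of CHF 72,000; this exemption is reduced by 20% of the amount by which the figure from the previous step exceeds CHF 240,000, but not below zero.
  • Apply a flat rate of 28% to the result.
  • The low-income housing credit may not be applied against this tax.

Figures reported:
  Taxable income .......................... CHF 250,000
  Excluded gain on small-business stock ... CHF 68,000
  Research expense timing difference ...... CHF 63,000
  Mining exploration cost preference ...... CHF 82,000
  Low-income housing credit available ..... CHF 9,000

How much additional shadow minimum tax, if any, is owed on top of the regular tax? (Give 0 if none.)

Regular tax:
  CHF 96,000 × 12% = CHF 11,520
  CHF 120,000 × 23% = CHF 27,600
  CHF 34,000 × 35% = CHF 11,900
  → CHF 51,020
  Less low-income housing credit CHF 9,000 → CHF 42,020

Shadow minimum tax:
  Adjusted income: CHF 250,000 + CHF 68,000 + CHF 63,000 + CHF 82,000 = CHF 463,000
  Exemption: CHF 72,000 − 20% × (CHF 463,000 − CHF 240,000) = CHF 72,000 − CHF 44,600 = CHF 27,400
  Base: CHF 463,000 − CHF 27,400 = CHF 435,600
  CHF 435,600 × 28% = CHF 121,968

Excess of shadow minimum tax over regular tax: CHF 121,968 − CHF 42,020 = CHF 79,948.

CHF 79,948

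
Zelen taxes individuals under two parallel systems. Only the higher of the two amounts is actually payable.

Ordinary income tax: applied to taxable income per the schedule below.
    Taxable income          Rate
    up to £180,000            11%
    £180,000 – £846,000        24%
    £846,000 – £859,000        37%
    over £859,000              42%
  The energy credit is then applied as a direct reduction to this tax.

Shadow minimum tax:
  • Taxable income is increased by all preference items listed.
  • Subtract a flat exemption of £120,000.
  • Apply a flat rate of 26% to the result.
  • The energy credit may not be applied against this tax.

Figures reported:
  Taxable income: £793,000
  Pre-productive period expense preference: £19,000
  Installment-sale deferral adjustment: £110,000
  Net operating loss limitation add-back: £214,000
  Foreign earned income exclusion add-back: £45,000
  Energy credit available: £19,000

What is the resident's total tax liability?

Shadow minimum tax:
  Adjusted income: £793,000 + £19,000 + £110,000 + £214,000 + £45,000 = £1,181,000
  Less exemption £120,000 → base £1,061,000
  £1,061,000 × 26% = £275,860

Ordinary income tax:
  £180,000 × 11% = £19,800
  £613,000 × 24% = £147,120
  → £166,920
  Less energy credit £19,000 → £147,920

£275,860 > £147,920, so the shadow minimum tax is the binding amount.

£275,860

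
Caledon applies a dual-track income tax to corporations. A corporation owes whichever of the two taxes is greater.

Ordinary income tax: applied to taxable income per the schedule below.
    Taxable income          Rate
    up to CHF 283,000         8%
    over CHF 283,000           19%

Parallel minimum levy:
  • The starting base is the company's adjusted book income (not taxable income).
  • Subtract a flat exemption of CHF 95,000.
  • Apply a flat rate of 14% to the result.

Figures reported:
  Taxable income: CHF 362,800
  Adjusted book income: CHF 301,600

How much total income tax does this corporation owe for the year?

Ordinary income tax:
  CHF 283,000 × 8% = CHF 22,640
  CHF 79,800 × 19% = CHF 15,162
  → CHF 37,802

Parallel minimum levy:
  Base (adjusted book income): CHF 301,600
  Less exemption CHF 95,000 → base CHF 206,600
  CHF 206,600 × 14% = CHF 28,924

CHF 37,802 > CHF 28,924, so the ordinary income tax governs.

CHF 37,802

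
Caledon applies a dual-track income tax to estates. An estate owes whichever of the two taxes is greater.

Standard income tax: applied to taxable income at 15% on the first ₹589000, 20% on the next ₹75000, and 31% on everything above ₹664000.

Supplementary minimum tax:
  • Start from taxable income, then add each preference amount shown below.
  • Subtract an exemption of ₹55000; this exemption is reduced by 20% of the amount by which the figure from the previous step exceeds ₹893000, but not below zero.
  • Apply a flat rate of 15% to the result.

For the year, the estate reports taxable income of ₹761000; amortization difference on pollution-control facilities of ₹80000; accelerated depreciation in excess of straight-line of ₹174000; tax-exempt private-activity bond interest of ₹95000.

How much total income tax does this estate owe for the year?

Supplementary minimum tax:
  Adjusted income: ₹761000 + ₹80000 + ₹174000 + ₹95000 = ₹1110000
  Exemption: ₹55000 − 20% × (₹1110000 − ₹893000) = ₹55000 − ₹43400 = ₹11600
  Base: ₹1110000 − ₹11600 = ₹1098400
  ₹1098400 × 15% = ₹164760

Standard income tax:
  ₹589000 × 15% = ₹88350
  ₹75000 × 20% = ₹15000
  ₹97000 × 31% = ₹30070
  → ₹133420

₹164760 > ₹133420, so the supplementary minimum tax is the binding amount.

₹164760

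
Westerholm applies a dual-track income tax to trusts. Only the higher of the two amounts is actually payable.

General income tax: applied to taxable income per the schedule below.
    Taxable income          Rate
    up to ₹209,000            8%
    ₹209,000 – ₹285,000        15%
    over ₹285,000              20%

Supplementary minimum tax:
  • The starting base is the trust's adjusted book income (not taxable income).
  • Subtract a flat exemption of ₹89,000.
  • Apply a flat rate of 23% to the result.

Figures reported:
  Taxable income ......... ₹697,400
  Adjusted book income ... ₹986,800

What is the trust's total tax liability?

General income tax:
  ₹209,000 × 8% = ₹16,720
  ₹76,000 × 15% = ₹11,400
  ₹412,400 × 20% = ₹82,480
  → ₹110,600

Supplementary minimum tax:
  Base (adjusted book income): ₹986,800
  Less exemption ₹89,000 → base ₹897,800
  ₹897,800 × 23% = ₹206,494

₹206,494 > ₹110,600, so the supplementary minimum tax is the binding amount.

₹206,494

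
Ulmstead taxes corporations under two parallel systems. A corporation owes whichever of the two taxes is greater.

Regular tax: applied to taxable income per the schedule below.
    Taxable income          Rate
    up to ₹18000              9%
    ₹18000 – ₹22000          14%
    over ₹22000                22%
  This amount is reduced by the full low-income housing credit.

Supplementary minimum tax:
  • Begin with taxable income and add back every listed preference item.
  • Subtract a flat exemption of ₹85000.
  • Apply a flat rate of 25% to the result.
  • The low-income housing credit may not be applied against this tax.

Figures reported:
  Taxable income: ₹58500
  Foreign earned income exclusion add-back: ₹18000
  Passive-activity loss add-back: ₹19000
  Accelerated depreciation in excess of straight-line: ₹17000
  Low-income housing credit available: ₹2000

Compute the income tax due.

Supplementary minimum tax:
  Adjusted income: ₹58500 + ₹18000 + ₹19000 + ₹17000 = ₹112500
  Less exemption ₹85000 → base ₹27500
  ₹27500 × 25% = ₹6875

Regular tax:
  ₹18000 × 9% = ₹1620
  ₹4000 × 14% = ₹560
  ₹36500 × 22% = ₹8030
  → ₹10210
  Less low-income housing credit ₹2000 → ₹8210

₹8210 > ₹6875, so the regular tax governs.

₹8210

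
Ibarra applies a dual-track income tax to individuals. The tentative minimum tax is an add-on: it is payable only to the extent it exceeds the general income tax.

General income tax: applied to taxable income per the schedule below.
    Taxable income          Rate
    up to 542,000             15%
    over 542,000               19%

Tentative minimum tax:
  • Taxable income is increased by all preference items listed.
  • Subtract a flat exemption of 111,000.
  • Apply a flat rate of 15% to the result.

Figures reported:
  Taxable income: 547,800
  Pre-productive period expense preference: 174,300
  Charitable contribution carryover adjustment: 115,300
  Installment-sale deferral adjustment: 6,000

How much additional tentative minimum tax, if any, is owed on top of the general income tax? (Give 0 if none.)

27,458

Tentative minimum tax:
  Adjusted income: 547,800 + 174,300 + 115,300 + 6,000 = 843,400
  Less exemption 111,000 → base 732,400
  732,400 × 15% = 109,860

General income tax:
  542,000 × 15% = 81,300
  5,800 × 19% = 1,102
  → 82,402

Excess of tentative minimum tax over general income tax: 109,860 − 82,402 = 27,458.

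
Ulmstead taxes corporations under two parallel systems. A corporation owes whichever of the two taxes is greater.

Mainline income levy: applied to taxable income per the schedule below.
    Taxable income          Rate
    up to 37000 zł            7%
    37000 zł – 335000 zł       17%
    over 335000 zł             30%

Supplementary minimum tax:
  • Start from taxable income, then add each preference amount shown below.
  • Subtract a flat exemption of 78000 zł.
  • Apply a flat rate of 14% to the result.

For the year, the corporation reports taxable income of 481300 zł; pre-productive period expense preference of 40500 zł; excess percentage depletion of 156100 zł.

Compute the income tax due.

97140 zł

Supplementary minimum tax:
  Adjusted income: 481300 zł + 40500 zł + 156100 zł = 677900 zł
  Less exemption 78000 zł → base 599900 zł
  599900 zł × 14% = 83986 zł

Mainline income levy:
  37000 zł × 7% = 2590 zł
  298000 zł × 17% = 50660 zł
  146300 zł × 30% = 43890 zł
  → 97140 zł

97140 zł > 83986 zł, so the mainline income levy governs.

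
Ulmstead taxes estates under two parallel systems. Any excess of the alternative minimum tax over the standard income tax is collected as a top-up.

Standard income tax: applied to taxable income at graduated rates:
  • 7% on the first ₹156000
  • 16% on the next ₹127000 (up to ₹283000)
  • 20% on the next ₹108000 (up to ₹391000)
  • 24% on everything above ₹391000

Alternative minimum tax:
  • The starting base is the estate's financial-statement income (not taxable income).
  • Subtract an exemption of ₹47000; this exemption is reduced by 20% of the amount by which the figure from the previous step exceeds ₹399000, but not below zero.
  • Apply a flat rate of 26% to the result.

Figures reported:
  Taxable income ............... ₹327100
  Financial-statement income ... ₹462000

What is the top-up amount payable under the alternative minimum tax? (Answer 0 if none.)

Standard income tax:
  ₹156000 × 7% = ₹10920
  ₹127000 × 16% = ₹20320
  ₹44100 × 20% = ₹8820
  → ₹40060

Alternative minimum tax:
  Base (financial-statement income): ₹462000
  Exemption: ₹47000 − 20% × (₹462000 − ₹399000) = ₹47000 − ₹12600 = ₹34400
  Base: ₹462000 − ₹34400 = ₹427600
  ₹427600 × 26% = ₹111176

Excess of alternative minimum tax over standard income tax: ₹111176 − ₹40060 = ₹71116.

₹71116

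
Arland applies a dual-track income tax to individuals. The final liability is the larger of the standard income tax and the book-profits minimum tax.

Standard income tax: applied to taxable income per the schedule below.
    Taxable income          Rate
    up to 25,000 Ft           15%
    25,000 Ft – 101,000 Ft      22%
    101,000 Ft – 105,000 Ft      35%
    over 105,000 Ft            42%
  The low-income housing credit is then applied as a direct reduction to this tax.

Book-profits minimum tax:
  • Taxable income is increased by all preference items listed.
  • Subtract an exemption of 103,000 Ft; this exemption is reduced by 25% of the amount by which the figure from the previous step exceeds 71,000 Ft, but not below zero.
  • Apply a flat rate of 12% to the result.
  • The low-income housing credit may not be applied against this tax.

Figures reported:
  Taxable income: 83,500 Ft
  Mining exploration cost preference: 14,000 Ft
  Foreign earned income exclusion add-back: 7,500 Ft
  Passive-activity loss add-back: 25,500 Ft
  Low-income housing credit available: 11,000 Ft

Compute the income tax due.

Standard income tax:
  25,000 Ft × 15% = 3,750 Ft
  58,500 Ft × 22% = 12,870 Ft
  → 16,620 Ft
  Less low-income housing credit 11,000 Ft → 5,620 Ft

Book-profits minimum tax:
  Adjusted income: 83,500 Ft + 14,000 Ft + 7,500 Ft + 25,500 Ft = 130,500 Ft
  Exemption: 103,000 Ft − 25% × (130,500 Ft − 71,000 Ft) = 103,000 Ft − 14,875 Ft = 88,125 Ft
  Base: 130,500 Ft − 88,125 Ft = 42,375 Ft
  42,375 Ft × 12% = 5,085 Ft

5,620 Ft > 5,085 Ft, so the standard income tax governs.

5,620 Ft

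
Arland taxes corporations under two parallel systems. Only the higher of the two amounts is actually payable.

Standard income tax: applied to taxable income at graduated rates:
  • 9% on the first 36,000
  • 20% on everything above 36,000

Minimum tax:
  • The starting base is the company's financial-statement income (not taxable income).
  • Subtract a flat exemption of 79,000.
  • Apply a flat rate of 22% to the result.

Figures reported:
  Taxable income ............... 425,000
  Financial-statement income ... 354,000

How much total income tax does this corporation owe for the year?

Standard income tax:
  36,000 × 9% = 3,240
  389,000 × 20% = 77,800
  → 81,040

Minimum tax:
  Base (financial-statement income): 354,000
  Less exemption 79,000 → base 275,000
  275,000 × 22% = 60,500

81,040 > 60,500, so the standard income tax governs.

81,040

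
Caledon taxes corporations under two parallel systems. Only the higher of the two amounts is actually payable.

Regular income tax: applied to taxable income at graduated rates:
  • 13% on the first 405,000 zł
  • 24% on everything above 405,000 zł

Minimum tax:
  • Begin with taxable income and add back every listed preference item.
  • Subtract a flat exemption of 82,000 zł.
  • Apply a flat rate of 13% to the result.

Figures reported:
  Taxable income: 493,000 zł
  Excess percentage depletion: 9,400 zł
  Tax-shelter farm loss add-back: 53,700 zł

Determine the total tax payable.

Regular income tax:
  405,000 zł × 13% = 52,650 zł
  88,000 zł × 24% = 21,120 zł
  → 73,770 zł

Minimum tax:
  Adjusted income: 493,000 zł + 9,400 zł + 53,700 zł = 556,100 zł
  Less exemption 82,000 zł → base 474,100 zł
  474,100 zł × 13% = 61,633 zł

73,770 zł > 61,633 zł, so the regular income tax governs.

73,770 zł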